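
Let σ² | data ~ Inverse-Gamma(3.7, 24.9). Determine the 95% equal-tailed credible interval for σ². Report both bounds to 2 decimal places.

[3.00, 26.46]

Inverse-Gamma(3.7, 24.9) quantiles: F⁻¹(0.025) and F⁻¹(0.975).
Equivalently, 1/σ² ~ Gamma(3.7, rate = 24.9); invert its 0.975 and 0.025 quantiles.
Posterior mean ≈ 9.22, SD ≈ 7.07; a Normal approximation gives roughly [-4.64, 23.09].
Exact: lower = 3.00; upper = 26.46.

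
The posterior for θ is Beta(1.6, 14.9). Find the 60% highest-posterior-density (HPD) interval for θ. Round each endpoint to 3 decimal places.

The posterior is unimodal and skewed, so the HPD interval has equal density at both endpoints and is the shortest 60% interval.
Solving f(0.010) = f(0.105) with F(0.105) − F(0.010) = 0.60 gives [0.010, 0.105].
For comparison, the equal-tailed interval is [0.036, 0.149]; the HPD is narrower and shifted toward the mode.

[0.010, 0.105]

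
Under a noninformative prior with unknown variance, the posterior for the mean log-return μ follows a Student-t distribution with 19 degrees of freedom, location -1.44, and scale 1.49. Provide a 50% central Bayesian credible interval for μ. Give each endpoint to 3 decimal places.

The t_19 distribution is symmetric; the 50% interval is -1.44 ± t·1.49 with t_{0.75,19} = 0.688.
Half-width: 0.688 × 1.49 = 1.025.
-1.44 − 1.025 = -2.465; -1.44 + 1.025 = -0.415.

[-2.465, -0.415]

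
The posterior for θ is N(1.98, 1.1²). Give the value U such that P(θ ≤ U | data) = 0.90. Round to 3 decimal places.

Need U with P(θ ≤ U) = 0.90: U = 1.98 + z_{0.1}·1.1.
z = 1.282; U = 1.98 + 1.282 × 1.1 = 3.390.

3.390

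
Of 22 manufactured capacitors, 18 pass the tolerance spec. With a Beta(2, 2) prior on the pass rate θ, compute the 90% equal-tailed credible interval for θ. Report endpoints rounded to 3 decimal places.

[0.625, 0.890]

Posterior: Beta(2+18, 2+4) = Beta(20, 6).
Equal-tailed 90% interval: the 0.05 and 0.95 quantiles of Beta(20, 6).
Posterior mean ≈ 0.769, SD ≈ 0.081; a Normal approximation gives roughly [0.636, 0.903].
Exact: F⁻¹(0.05) = 0.625; F⁻¹(0.95) = 0.890.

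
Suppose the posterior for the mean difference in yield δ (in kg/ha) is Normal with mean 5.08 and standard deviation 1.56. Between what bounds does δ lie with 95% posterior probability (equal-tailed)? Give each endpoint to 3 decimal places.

[2.022, 8.138]

The posterior is symmetric, so the 95% equal-tailed interval is δ = 5.08 ± z·1.56 with z = 1.960.
Half-width: 1.960 × 1.56 = 3.058.
5.08 − 3.058 = 2.022; 5.08 + 3.058 = 8.138.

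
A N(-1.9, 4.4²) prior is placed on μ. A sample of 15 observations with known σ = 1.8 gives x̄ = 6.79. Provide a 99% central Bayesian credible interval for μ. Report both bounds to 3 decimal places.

[5.504, 7.885]

Posterior precision = 1/4.4² + 15/1.8² = 0.0517 + 4.6296 = 4.6813, so posterior SD = 0.4622.
Posterior mean = (-1.9/4.4² + 15·6.79/1.8²) / 4.6813 = 6.6941.
Interval: 6.6941 ± 2.576 × 0.4622 → [5.504, 7.885].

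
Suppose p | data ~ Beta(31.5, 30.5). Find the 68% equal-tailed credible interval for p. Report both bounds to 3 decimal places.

Posterior: Beta(31.5, 30.5).
Equal-tailed 68% interval: the 0.16 and 0.84 quantiles of Beta(31.5, 30.5).
Posterior mean ≈ 0.508, SD ≈ 0.063; a Normal approximation gives roughly [0.445, 0.571].
Exact: F⁻¹(0.16) = 0.445; F⁻¹(0.84) = 0.571.

[0.445, 0.571]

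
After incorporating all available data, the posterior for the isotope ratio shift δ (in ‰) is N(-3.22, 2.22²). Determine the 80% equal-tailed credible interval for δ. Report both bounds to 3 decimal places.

The posterior is symmetric, so the 80% equal-tailed interval is δ = -3.22 ± z·2.22 with z = 1.282.
Half-width: 1.282 × 2.22 = 2.845.
-3.22 − 2.845 = -6.065; -3.22 + 2.845 = -0.375.

[-6.065, -0.375]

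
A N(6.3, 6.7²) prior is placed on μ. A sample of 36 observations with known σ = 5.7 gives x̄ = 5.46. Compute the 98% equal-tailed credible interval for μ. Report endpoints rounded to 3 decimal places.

[3.288, 7.665]

Posterior precision = 1/6.7² + 36/5.7² = 0.0223 + 1.1080 = 1.1303, so posterior SD = 0.9406.
Posterior mean = (6.3/6.7² + 36·5.46/5.7²) / 1.1303 = 5.4766.
Interval: 5.4766 ± 2.326 × 0.9406 → [3.288, 7.665].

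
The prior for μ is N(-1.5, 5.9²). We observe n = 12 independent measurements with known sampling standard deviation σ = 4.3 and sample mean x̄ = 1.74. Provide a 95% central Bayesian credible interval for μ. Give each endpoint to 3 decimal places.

[-0.778, 3.983]

Posterior precision = 1/5.9² + 12/4.3² = 0.0287 + 0.6490 = 0.6777, so posterior SD = 1.2147.
Posterior mean = (-1.5/5.9² + 12·1.74/4.3²) / 0.6777 = 1.6027.
Interval: 1.6027 ± 1.960 × 1.2147 → [-0.778, 3.983].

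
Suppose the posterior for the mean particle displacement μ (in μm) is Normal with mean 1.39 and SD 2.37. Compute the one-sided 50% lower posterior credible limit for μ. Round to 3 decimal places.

1.390

Need L with P(μ ≥ L) = 0.50: L = 1.39 − z_{0.5}·2.37.
z = 0.000; L = 1.39 − 0.000 × 2.37 = 1.390.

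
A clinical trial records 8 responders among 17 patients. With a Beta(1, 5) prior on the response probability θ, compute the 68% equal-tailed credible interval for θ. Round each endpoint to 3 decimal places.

Posterior: Beta(1+8, 5+9) = Beta(9, 14).
Equal-tailed 68% interval: the 0.16 and 0.84 quantiles of Beta(9, 14).
Posterior mean ≈ 0.391, SD ≈ 0.100; a Normal approximation gives roughly [0.292, 0.490].
Exact: F⁻¹(0.16) = 0.290; F⁻¹(0.84) = 0.492.

[0.290, 0.492]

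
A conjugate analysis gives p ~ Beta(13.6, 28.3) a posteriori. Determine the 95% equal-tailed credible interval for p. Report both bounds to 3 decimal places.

[0.193, 0.472]

Posterior: Beta(13.6, 28.3).
Equal-tailed 95% interval: the 0.025 and 0.975 quantiles of Beta(13.6, 28.3).
Posterior mean ≈ 0.325, SD ≈ 0.071; a Normal approximation gives roughly [0.184, 0.465].
Exact: F⁻¹(0.025) = 0.193; F⁻¹(0.975) = 0.472.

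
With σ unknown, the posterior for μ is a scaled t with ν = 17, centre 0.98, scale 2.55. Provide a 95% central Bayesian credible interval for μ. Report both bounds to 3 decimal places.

[-4.400, 6.360]

The t_17 distribution is symmetric; the 95% interval is 0.98 ± t·2.55 with t_{0.975,17} = 2.110.
Half-width: 2.110 × 2.55 = 5.380.
0.98 − 5.380 = -4.400; 0.98 + 5.380 = 6.360.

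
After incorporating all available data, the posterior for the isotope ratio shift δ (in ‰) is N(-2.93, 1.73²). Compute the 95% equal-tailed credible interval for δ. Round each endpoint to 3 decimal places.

[-6.321, 0.461]

The posterior is symmetric, so the 95% equal-tailed interval is δ = -2.93 ± z·1.73 with z = 1.960.
Half-width: 1.960 × 1.73 = 3.391.
-2.93 − 3.391 = -6.321; -2.93 + 3.391 = 0.461.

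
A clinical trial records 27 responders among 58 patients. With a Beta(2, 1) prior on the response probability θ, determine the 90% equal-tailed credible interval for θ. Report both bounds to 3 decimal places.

[0.371, 0.580]

Posterior: Beta(2+27, 1+31) = Beta(29, 32).
Equal-tailed 90% interval: the 0.05 and 0.95 quantiles of Beta(29, 32).
Posterior mean ≈ 0.475, SD ≈ 0.063; a Normal approximation gives roughly [0.371, 0.580].
Exact: F⁻¹(0.05) = 0.371; F⁻¹(0.95) = 0.580.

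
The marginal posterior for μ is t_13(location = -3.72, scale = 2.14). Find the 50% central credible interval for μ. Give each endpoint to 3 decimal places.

The t_13 distribution is symmetric; the 50% interval is -3.72 ± t·2.14 with t_{0.75,13} = 0.694.
Half-width: 0.694 × 2.14 = 1.485.
-3.72 − 1.485 = -5.205; -3.72 + 1.485 = -2.235.

[-5.205, -2.235]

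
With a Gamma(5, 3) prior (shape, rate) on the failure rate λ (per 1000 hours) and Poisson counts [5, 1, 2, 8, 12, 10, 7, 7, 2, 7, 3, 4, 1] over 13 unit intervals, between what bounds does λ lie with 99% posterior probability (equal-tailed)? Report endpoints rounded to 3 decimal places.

[3.358, 6.127]

Posterior: Gamma(5+69, 3+13) = Gamma(74, 16) (shape, rate).
Equal-tailed 99% interval: Gamma(74, 16) quantiles at 0.005 and 0.995.
Posterior mean ≈ 4.625, SD ≈ 0.538; a Normal approximation gives roughly [3.240, 6.010].
Exact: lower = 3.358; upper = 6.127.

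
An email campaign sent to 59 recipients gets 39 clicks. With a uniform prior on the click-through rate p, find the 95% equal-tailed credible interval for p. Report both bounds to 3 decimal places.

Posterior: Beta(1+39, 1+20) = Beta(40, 21).
Equal-tailed 95% interval: the 0.025 and 0.975 quantiles of Beta(40, 21).
Posterior mean ≈ 0.656, SD ≈ 0.060; a Normal approximation gives roughly [0.537, 0.774].
Exact: F⁻¹(0.025) = 0.533; F⁻¹(0.975) = 0.769.

[0.533, 0.769]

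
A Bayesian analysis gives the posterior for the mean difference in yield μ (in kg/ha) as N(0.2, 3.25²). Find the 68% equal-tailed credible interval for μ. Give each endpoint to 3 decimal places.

The posterior is symmetric, so the 68% equal-tailed interval is μ = 0.2 ± z·3.25 with z = 0.994.
Half-width: 0.994 × 3.25 = 3.232.
0.2 − 3.232 = -3.032; 0.2 + 3.232 = 3.432.

[-3.032, 3.432]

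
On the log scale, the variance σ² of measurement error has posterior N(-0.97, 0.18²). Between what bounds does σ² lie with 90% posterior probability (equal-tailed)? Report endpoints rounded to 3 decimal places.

On the log scale the 90% interval is -0.97 ± 1.645 × 0.18 = [-1.2661, -0.6739].
Exponentiate: [e^-1.2661, e^-0.6739] = [0.282, 0.510].

[0.282, 0.510]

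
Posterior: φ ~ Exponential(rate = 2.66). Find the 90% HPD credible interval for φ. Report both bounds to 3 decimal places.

[0.000, 0.866]

The exponential density is strictly decreasing on [0, ∞), so the HPD interval is anchored at 0: [0, q] with P(φ ≤ q) = 0.90.
q = −ln(1 − 0.90) / 2.66 = 2.3026 / 2.66 = 0.866.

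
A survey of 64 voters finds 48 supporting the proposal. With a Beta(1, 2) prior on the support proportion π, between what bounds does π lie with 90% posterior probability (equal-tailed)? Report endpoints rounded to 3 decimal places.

[0.639, 0.816]

Posterior: Beta(1+48, 2+16) = Beta(49, 18).
Equal-tailed 90% interval: the 0.05 and 0.95 quantiles of Beta(49, 18).
Posterior mean ≈ 0.731, SD ≈ 0.054; a Normal approximation gives roughly [0.643, 0.820].
Exact: F⁻¹(0.05) = 0.639; F⁻¹(0.95) = 0.816.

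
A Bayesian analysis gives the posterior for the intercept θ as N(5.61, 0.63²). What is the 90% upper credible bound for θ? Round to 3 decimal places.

Need U with P(θ ≤ U) = 0.90: U = 5.61 + z_{0.1}·0.63.
z = 1.282; U = 5.61 + 1.282 × 0.63 = 6.417.

6.417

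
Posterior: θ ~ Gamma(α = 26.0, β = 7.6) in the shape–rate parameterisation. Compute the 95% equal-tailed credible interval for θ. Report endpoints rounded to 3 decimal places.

Posterior: Gamma(shape 26.0, rate 7.6).
Equal-tailed 95% interval: Gamma(26.0, 7.6) quantiles at 0.025 and 0.975.
Posterior mean ≈ 3.421, SD ≈ 0.671; a Normal approximation gives roughly [2.106, 4.736].
Exact: lower = 2.235; upper = 4.856.

[2.235, 4.856]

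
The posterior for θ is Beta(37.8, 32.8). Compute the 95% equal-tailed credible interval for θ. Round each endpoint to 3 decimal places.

Posterior: Beta(37.8, 32.8).
Equal-tailed 95% interval: the 0.025 and 0.975 quantiles of Beta(37.8, 32.8).
Posterior mean ≈ 0.535, SD ≈ 0.059; a Normal approximation gives roughly [0.420, 0.651].
Exact: F⁻¹(0.025) = 0.419; F⁻¹(0.975) = 0.650.

[0.419, 0.650]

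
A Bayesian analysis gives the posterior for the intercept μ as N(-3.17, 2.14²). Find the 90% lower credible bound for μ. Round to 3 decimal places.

-5.913

Need L with P(μ ≥ L) = 0.90: L = -3.17 − z_{0.1}·2.14.
z = 1.282; L = -3.17 − 1.282 × 2.14 = -5.913.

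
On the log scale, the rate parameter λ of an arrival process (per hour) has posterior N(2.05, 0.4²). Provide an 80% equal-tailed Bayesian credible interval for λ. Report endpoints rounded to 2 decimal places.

On the log scale the 80% interval is 2.05 ± 1.282 × 0.4 = [1.5374, 2.5626].
Exponentiate: [e^1.5374, e^2.5626] = [4.65, 12.97].

[4.65, 12.97]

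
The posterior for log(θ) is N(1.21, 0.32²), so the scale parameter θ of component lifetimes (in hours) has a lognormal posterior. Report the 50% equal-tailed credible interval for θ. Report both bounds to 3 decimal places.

On the log scale the 50% interval is 1.21 ± 0.674 × 0.32 = [0.9942, 1.4258].
Exponentiate: [e^0.9942, e^1.4258] = [2.702, 4.161].

[2.702, 4.161]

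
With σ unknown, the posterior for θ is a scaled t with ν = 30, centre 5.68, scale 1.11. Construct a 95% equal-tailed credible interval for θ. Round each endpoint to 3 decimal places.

[3.413, 7.947]

The t_30 distribution is symmetric; the 95% interval is 5.68 ± t·1.11 with t_{0.975,30} = 2.042.
Half-width: 2.042 × 1.11 = 2.267.
5.68 − 2.267 = 3.413; 5.68 + 2.267 = 7.947.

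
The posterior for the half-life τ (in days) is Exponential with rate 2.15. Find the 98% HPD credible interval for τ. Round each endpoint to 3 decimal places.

The exponential density is strictly decreasing on [0, ∞), so the HPD interval is anchored at 0: [0, q] with P(τ ≤ q) = 0.98.
q = −ln(1 − 0.98) / 2.15 = 3.9120 / 2.15 = 1.820.

[0.000, 1.820]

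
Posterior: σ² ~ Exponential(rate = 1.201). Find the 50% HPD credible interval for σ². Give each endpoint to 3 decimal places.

[0.000, 0.577]

The exponential density is strictly decreasing on [0, ∞), so the HPD interval is anchored at 0: [0, q] with P(σ² ≤ q) = 0.50.
q = −ln(1 − 0.50) / 1.201 = 0.6931 / 1.201 = 0.577.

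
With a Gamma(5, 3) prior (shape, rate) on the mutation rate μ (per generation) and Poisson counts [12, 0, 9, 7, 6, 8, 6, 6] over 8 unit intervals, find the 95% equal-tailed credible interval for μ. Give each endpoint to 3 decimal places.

[4.083, 6.816]

Posterior: Gamma(5+54, 3+8) = Gamma(59, 11) (shape, rate).
Equal-tailed 95% interval: Gamma(59, 11) quantiles at 0.025 and 0.975.
Posterior mean ≈ 5.364, SD ≈ 0.698; a Normal approximation gives roughly [3.995, 6.732].
Exact: lower = 4.083; upper = 6.816.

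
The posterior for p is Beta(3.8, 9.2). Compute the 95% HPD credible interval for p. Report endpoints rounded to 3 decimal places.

[0.073, 0.530]

The posterior is unimodal and skewed, so the HPD interval has equal density at both endpoints and is the shortest 95% interval.
Solving f(0.073) = f(0.530) with F(0.530) − F(0.073) = 0.95 gives [0.073, 0.530].
For comparison, the equal-tailed interval is [0.090, 0.555]; the HPD is narrower and shifted toward the mode.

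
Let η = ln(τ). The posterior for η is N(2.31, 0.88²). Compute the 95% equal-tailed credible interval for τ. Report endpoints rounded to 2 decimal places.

On the log scale the 95% interval is 2.31 ± 1.960 × 0.88 = [0.5852, 4.0348].
Exponentiate: [e^0.5852, e^4.0348] = [1.80, 56.53].

[1.80, 56.53]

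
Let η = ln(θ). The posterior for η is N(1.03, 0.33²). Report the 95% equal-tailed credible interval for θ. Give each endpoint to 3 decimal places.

[1.467, 5.348]

On the log scale the 95% interval is 1.03 ± 1.960 × 0.33 = [0.3832, 1.6768].
Exponentiate: [e^0.3832, e^1.6768] = [1.467, 5.348].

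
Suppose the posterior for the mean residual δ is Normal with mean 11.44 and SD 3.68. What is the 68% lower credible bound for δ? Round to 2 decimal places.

9.72

Need L with P(δ ≥ L) = 0.68: L = 11.44 − z_{0.32}·3.68.
z = 0.468; L = 11.44 − 0.468 × 3.68 = 9.72.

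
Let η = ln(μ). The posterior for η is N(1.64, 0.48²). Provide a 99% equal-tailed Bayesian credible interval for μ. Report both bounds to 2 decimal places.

On the log scale the 99% interval is 1.64 ± 2.576 × 0.48 = [0.4036, 2.8764].
Exponentiate: [e^0.4036, e^2.8764] = [1.50, 17.75].

[1.50, 17.75]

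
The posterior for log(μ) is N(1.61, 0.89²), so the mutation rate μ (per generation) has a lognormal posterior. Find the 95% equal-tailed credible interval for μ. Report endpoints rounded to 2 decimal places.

On the log scale the 95% interval is 1.61 ± 1.960 × 0.89 = [-0.1344, 3.3544].
Exponentiate: [e^-0.1344, e^3.3544] = [0.87, 28.63].

[0.87, 28.63]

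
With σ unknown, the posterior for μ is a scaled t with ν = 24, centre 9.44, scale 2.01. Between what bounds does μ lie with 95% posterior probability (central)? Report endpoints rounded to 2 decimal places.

The t_24 distribution is symmetric; the 95% interval is 9.44 ± t·2.01 with t_{0.975,24} = 2.064.
Half-width: 2.064 × 2.01 = 4.15.
9.44 − 4.15 = 5.29; 9.44 + 4.15 = 13.59.

[5.29, 13.59]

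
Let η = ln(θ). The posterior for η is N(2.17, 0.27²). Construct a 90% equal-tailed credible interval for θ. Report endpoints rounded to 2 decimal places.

[5.62, 13.66]

On the log scale the 90% interval is 2.17 ± 1.645 × 0.27 = [1.7259, 2.6141].
Exponentiate: [e^1.7259, e^2.6141] = [5.62, 13.66].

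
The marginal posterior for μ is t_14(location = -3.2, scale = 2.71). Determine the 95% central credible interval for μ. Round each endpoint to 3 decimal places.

[-9.012, 2.612]

The t_14 distribution is symmetric; the 95% interval is -3.2 ± t·2.71 with t_{0.975,14} = 2.145.
Half-width: 2.145 × 2.71 = 5.812.
-3.2 − 5.812 = -9.012; -3.2 + 5.812 = 2.612.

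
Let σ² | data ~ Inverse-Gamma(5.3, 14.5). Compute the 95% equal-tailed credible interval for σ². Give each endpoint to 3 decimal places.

[1.358, 8.088]

Inverse-Gamma(5.3, 14.5) quantiles: F⁻¹(0.025) and F⁻¹(0.975).
Equivalently, 1/σ² ~ Gamma(5.3, rate = 14.5); invert its 0.975 and 0.025 quantiles.
Posterior mean ≈ 3.372, SD ≈ 1.856; a Normal approximation gives roughly [-0.266, 7.010].
Exact: lower = 1.358; upper = 8.088.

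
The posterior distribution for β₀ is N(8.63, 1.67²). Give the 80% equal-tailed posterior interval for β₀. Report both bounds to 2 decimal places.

[6.49, 10.77]

The posterior is symmetric, so the 80% equal-tailed interval is β₀ = 8.63 ± z·1.67 with z = 1.282.
Half-width: 1.282 × 1.67 = 2.14.
8.63 − 2.14 = 6.49; 8.63 + 2.14 = 10.77.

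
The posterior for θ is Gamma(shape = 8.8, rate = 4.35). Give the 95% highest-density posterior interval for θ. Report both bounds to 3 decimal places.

[0.803, 3.382]

The posterior is unimodal and skewed, so the HPD interval has equal density at both endpoints and is the shortest 95% interval.
Solving f(0.803) = f(3.382) with F(3.382) − F(0.803) = 0.95 gives [0.803, 3.382].
For comparison, the equal-tailed interval is [0.915, 3.562]; the HPD is narrower and shifted toward the mode.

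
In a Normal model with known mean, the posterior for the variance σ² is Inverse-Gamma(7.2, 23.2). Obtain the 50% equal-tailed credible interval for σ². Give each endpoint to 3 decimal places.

Inverse-Gamma(7.2, 23.2) quantiles: F⁻¹(0.25) and F⁻¹(0.75).
Equivalently, 1/σ² ~ Gamma(7.2, rate = 23.2); invert its 0.75 and 0.25 quantiles.
Posterior mean ≈ 3.742, SD ≈ 1.641; a Normal approximation gives roughly [2.635, 4.849].
Exact: lower = 2.641; upper = 4.413.

[2.641, 4.413]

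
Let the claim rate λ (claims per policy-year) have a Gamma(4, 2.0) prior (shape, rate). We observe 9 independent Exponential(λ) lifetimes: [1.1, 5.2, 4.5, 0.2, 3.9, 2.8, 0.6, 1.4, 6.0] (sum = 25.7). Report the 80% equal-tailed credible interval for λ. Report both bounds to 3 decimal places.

Posterior: Gamma(4+9, 2.0+25.7) = Gamma(13, 27.7) (shape, rate).
Equal-tailed 80% interval: Gamma(13, 27.7) quantiles at 0.1 and 0.9.
Posterior mean ≈ 0.469, SD ≈ 0.130; a Normal approximation gives roughly [0.303, 0.636].
Exact: lower = 0.312; upper = 0.642.

[0.312, 0.642]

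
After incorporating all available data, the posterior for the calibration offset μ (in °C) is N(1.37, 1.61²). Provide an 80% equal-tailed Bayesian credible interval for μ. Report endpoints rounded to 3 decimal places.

The posterior is symmetric, so the 80% equal-tailed interval is μ = 1.37 ± z·1.61 with z = 1.282.
Half-width: 1.282 × 1.61 = 2.063.
1.37 − 2.063 = -0.693; 1.37 + 2.063 = 3.433.

[-0.693, 3.433]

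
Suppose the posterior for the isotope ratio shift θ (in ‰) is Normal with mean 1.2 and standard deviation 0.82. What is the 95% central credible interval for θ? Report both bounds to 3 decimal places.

The posterior is symmetric, so the 95% equal-tailed interval is θ = 1.2 ± z·0.82 with z = 1.960.
Half-width: 1.960 × 0.82 = 1.607.
1.2 − 1.607 = -0.407; 1.2 + 1.607 = 2.807.

[-0.407, 2.807]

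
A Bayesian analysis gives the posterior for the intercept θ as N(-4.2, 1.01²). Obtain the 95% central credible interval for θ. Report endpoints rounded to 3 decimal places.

[-6.180, -2.220]

The posterior is symmetric, so the 95% equal-tailed interval is θ = -4.2 ± z·1.01 with z = 1.960.
Half-width: 1.960 × 1.01 = 1.980.
-4.2 − 1.980 = -6.180; -4.2 + 1.980 = -2.220.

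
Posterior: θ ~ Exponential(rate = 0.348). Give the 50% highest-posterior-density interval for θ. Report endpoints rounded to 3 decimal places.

The exponential density is strictly decreasing on [0, ∞), so the HPD interval is anchored at 0: [0, q] with P(θ ≤ q) = 0.50.
q = −ln(1 − 0.50) / 0.348 = 0.6931 / 0.348 = 1.992.

[0.000, 1.992]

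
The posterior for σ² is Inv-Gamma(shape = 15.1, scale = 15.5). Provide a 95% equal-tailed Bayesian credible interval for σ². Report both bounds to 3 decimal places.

[0.656, 1.830]

Inverse-Gamma(15.1, 15.5) quantiles: F⁻¹(0.025) and F⁻¹(0.975).
Equivalently, 1/σ² ~ Gamma(15.1, rate = 15.5); invert its 0.975 and 0.025 quantiles.
Posterior mean ≈ 1.099, SD ≈ 0.304; a Normal approximation gives roughly [0.504, 1.695].
Exact: lower = 0.656; upper = 1.830.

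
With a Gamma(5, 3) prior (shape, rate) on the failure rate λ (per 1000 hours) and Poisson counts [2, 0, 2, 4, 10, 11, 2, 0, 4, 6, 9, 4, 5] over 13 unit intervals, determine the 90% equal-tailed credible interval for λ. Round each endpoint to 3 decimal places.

Posterior: Gamma(5+59, 3+13) = Gamma(64, 16) (shape, rate).
Equal-tailed 90% interval: Gamma(64, 16) quantiles at 0.05 and 0.95.
Posterior mean ≈ 4.000, SD ≈ 0.500; a Normal approximation gives roughly [3.178, 4.822].
Exact: lower = 3.215; upper = 4.856.

[3.215, 4.856]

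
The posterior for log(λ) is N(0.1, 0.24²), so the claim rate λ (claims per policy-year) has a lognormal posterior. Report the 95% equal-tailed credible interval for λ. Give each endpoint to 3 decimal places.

[0.690, 1.769]

On the log scale the 95% interval is 0.1 ± 1.960 × 0.24 = [-0.3704, 0.5704].
Exponentiate: [e^-0.3704, e^0.5704] = [0.690, 1.769].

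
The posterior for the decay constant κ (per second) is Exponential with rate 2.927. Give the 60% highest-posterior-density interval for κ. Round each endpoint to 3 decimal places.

[0.000, 0.313]

The exponential density is strictly decreasing on [0, ∞), so the HPD interval is anchored at 0: [0, q] with P(κ ≤ q) = 0.60.
q = −ln(1 − 0.60) / 2.927 = 0.9163 / 2.927 = 0.313.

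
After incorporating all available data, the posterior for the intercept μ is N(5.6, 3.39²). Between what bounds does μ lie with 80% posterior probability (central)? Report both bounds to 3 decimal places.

The posterior is symmetric, so the 80% equal-tailed interval is μ = 5.6 ± z·3.39 with z = 1.282.
Half-width: 1.282 × 3.39 = 4.344.
5.6 − 4.344 = 1.256; 5.6 + 4.344 = 9.944.

[1.256, 9.944]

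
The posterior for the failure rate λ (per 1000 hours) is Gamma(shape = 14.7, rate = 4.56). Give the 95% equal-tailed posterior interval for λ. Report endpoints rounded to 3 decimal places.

[1.792, 5.069]

Posterior: Gamma(shape 14.7, rate 4.56).
Equal-tailed 95% interval: Gamma(14.7, 4.56) quantiles at 0.025 and 0.975.
Posterior mean ≈ 3.224, SD ≈ 0.841; a Normal approximation gives roughly [1.576, 4.872].
Exact: lower = 1.792; upper = 5.069.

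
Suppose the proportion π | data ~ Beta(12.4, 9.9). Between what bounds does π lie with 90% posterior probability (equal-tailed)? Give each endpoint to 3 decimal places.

Posterior: Beta(12.4, 9.9).
Equal-tailed 90% interval: the 0.05 and 0.95 quantiles of Beta(12.4, 9.9).
Posterior mean ≈ 0.556, SD ≈ 0.103; a Normal approximation gives roughly [0.387, 0.725].
Exact: F⁻¹(0.05) = 0.383; F⁻¹(0.95) = 0.723.

[0.383, 0.723]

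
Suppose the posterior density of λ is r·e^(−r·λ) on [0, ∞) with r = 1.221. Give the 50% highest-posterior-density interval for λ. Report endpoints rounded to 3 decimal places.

The exponential density is strictly decreasing on [0, ∞), so the HPD interval is anchored at 0: [0, q] with P(λ ≤ q) = 0.50.
q = −ln(1 − 0.50) / 1.221 = 0.6931 / 1.221 = 0.568.

[0.000, 0.568]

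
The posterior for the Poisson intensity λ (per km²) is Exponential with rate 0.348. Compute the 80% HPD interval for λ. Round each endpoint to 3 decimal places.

The exponential density is strictly decreasing on [0, ∞), so the HPD interval is anchored at 0: [0, q] with P(λ ≤ q) = 0.80.
q = −ln(1 − 0.80) / 0.348 = 1.6094 / 0.348 = 4.625.

[0.000, 4.625]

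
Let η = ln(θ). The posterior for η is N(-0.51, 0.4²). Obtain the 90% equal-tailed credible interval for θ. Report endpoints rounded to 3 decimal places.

[0.311, 1.159]

On the log scale the 90% interval is -0.51 ± 1.645 × 0.4 = [-1.1679, 0.1479].
Exponentiate: [e^-1.1679, e^0.1479] = [0.311, 1.159].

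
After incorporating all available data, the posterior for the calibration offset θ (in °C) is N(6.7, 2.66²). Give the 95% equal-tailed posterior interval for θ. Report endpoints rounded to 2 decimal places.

[1.49, 11.91]

The posterior is symmetric, so the 95% equal-tailed interval is θ = 6.7 ± z·2.66 with z = 1.960.
Half-width: 1.960 × 2.66 = 5.21.
6.7 − 5.21 = 1.49; 6.7 + 5.21 = 11.91.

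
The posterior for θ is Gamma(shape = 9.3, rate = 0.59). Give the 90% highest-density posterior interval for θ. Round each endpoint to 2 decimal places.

[7.43, 23.81]

The posterior is unimodal and skewed, so the HPD interval has equal density at both endpoints and is the shortest 90% interval.
Solving f(7.43) = f(23.81) with F(23.81) − F(7.43) = 0.90 gives [7.43, 23.81].
For comparison, the equal-tailed interval is [8.33, 25.11]; the HPD is narrower and shifted toward the mode.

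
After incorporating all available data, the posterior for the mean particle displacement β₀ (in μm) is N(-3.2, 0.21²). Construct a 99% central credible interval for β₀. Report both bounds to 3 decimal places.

The posterior is symmetric, so the 99% equal-tailed interval is β₀ = -3.2 ± z·0.21 with z = 2.576.
Half-width: 2.576 × 0.21 = 0.541.
-3.2 − 0.541 = -3.741; -3.2 + 0.541 = -2.659.

[-3.741, -2.659]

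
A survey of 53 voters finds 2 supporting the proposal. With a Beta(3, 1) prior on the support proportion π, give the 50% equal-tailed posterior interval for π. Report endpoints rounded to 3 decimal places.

Posterior: Beta(3+2, 1+51) = Beta(5, 52).
Equal-tailed 50% interval: the 0.25 and 0.75 quantiles of Beta(5, 52).
Posterior mean ≈ 0.088, SD ≈ 0.037; a Normal approximation gives roughly [0.063, 0.113].
Exact: F⁻¹(0.25) = 0.061; F⁻¹(0.75) = 0.110.

[0.061, 0.110]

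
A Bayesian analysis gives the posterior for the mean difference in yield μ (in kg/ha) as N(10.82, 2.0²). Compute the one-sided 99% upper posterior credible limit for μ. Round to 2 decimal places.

15.47

Need U with P(μ ≤ U) = 0.99: U = 10.82 + z_{0.01}·2.0.
z = 2.326; U = 10.82 + 2.326 × 2.0 = 15.47.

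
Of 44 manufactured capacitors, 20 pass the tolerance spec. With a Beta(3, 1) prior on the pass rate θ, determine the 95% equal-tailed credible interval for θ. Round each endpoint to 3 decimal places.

[0.341, 0.619]

Posterior: Beta(3+20, 1+24) = Beta(23, 25).
Equal-tailed 95% interval: the 0.025 and 0.975 quantiles of Beta(23, 25).
Posterior mean ≈ 0.479, SD ≈ 0.071; a Normal approximation gives roughly [0.339, 0.619].
Exact: F⁻¹(0.025) = 0.341; F⁻¹(0.975) = 0.619.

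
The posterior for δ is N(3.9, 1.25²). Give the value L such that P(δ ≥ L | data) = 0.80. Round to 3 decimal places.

2.848

Need L with P(δ ≥ L) = 0.80: L = 3.9 − z_{0.2}·1.25.
z = 0.842; L = 3.9 − 0.842 × 1.25 = 2.848.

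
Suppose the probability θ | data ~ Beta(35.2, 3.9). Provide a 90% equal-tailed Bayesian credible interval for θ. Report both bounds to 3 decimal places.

[0.812, 0.965]

Posterior: Beta(35.2, 3.9).
Equal-tailed 90% interval: the 0.05 and 0.95 quantiles of Beta(35.2, 3.9).
Posterior mean ≈ 0.900, SD ≈ 0.047; a Normal approximation gives roughly [0.822, 0.978].
Exact: F⁻¹(0.05) = 0.812; F⁻¹(0.95) = 0.965.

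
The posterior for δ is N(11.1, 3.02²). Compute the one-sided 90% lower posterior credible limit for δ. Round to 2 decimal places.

7.23

Need L with P(δ ≥ L) = 0.90: L = 11.1 − z_{0.1}·3.02.
z = 1.282; L = 11.1 − 1.282 × 3.02 = 7.23.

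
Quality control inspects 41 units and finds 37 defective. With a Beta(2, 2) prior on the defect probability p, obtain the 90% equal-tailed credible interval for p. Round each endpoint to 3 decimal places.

[0.776, 0.939]

Posterior: Beta(2+37, 2+4) = Beta(39, 6).
Equal-tailed 90% interval: the 0.05 and 0.95 quantiles of Beta(39, 6).
Posterior mean ≈ 0.867, SD ≈ 0.050; a Normal approximation gives roughly [0.784, 0.949].
Exact: F⁻¹(0.05) = 0.776; F⁻¹(0.95) = 0.939.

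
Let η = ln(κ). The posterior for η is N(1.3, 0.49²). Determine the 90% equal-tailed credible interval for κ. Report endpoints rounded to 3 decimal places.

[1.639, 8.215]

On the log scale the 90% interval is 1.3 ± 1.645 × 0.49 = [0.4940, 2.1060].
Exponentiate: [e^0.4940, e^2.1060] = [1.639, 8.215].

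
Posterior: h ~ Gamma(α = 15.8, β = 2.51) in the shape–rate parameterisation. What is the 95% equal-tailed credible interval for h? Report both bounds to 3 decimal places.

Posterior: Gamma(shape 15.8, rate 2.51).
Equal-tailed 95% interval: Gamma(15.8, 2.51) quantiles at 0.025 and 0.975.
Posterior mean ≈ 6.295, SD ≈ 1.584; a Normal approximation gives roughly [3.191, 9.399].
Exact: lower = 3.584; upper = 9.757.

[3.584, 9.757]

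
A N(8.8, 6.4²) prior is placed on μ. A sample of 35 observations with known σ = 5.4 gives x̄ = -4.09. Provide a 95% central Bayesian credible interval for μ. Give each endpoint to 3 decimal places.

Posterior precision = 1/6.4² + 35/5.4² = 0.0244 + 1.2003 = 1.2247, so posterior SD = 0.9036.
Posterior mean = (8.8/6.4² + 35·-4.09/5.4²) / 1.2247 = -3.8330.
Interval: -3.8330 ± 1.960 × 0.9036 → [-5.604, -2.062].

[-5.604, -2.062]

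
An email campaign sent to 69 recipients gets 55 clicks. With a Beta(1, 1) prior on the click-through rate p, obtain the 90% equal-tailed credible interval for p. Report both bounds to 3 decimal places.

[0.705, 0.863]

Posterior: Beta(1+55, 1+14) = Beta(56, 15).
Equal-tailed 90% interval: the 0.05 and 0.95 quantiles of Beta(56, 15).
Posterior mean ≈ 0.789, SD ≈ 0.048; a Normal approximation gives roughly [0.710, 0.868].
Exact: F⁻¹(0.05) = 0.705; F⁻¹(0.95) = 0.863.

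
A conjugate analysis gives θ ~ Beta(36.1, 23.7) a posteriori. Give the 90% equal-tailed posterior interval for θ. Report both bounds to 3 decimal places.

Posterior: Beta(36.1, 23.7).
Equal-tailed 90% interval: the 0.05 and 0.95 quantiles of Beta(36.1, 23.7).
Posterior mean ≈ 0.604, SD ≈ 0.063; a Normal approximation gives roughly [0.500, 0.707].
Exact: F⁻¹(0.05) = 0.498; F⁻¹(0.95) = 0.705.

[0.498, 0.705]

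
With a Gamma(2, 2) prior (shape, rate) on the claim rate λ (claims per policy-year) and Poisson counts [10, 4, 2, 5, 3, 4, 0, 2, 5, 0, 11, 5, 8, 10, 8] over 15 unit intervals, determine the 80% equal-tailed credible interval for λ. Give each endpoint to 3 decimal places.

[3.991, 5.328]

Posterior: Gamma(2+77, 2+15) = Gamma(79, 17) (shape, rate).
Equal-tailed 80% interval: Gamma(79, 17) quantiles at 0.1 and 0.9.
Posterior mean ≈ 4.647, SD ≈ 0.523; a Normal approximation gives roughly [3.977, 5.317].
Exact: lower = 3.991; upper = 5.328.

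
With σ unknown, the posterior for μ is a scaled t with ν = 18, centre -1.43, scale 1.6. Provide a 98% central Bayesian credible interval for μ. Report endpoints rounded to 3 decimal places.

The t_18 distribution is symmetric; the 98% interval is -1.43 ± t·1.6 with t_{0.99,18} = 2.552.
Half-width: 2.552 × 1.6 = 4.084.
-1.43 − 4.084 = -5.514; -1.43 + 4.084 = 2.654.

[-5.514, 2.654]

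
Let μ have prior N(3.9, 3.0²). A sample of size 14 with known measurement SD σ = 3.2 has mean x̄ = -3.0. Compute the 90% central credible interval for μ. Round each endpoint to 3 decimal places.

Posterior precision = 1/3.0² + 14/3.2² = 0.1111 + 1.3672 = 1.4783, so posterior SD = 0.8225.
Posterior mean = (3.9/3.0² + 14·-3.0/3.2²) / 1.4783 = -2.4814.
Interval: -2.4814 ± 1.645 × 0.8225 → [-3.834, -1.129].

[-3.834, -1.129]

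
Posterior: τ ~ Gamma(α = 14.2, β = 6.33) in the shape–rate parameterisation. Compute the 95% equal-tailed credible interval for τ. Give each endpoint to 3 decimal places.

Posterior: Gamma(shape 14.2, rate 6.33).
Equal-tailed 95% interval: Gamma(14.2, 6.33) quantiles at 0.025 and 0.975.
Posterior mean ≈ 2.243, SD ≈ 0.595; a Normal approximation gives roughly [1.077, 3.410].
Exact: lower = 1.232; upper = 3.552.

[1.232, 3.552]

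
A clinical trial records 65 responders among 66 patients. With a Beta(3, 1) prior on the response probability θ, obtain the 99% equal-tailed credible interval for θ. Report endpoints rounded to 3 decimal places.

[0.897, 0.998]

Posterior: Beta(3+65, 1+1) = Beta(68, 2).
Equal-tailed 99% interval: the 0.005 and 0.995 quantiles of Beta(68, 2).
Posterior mean ≈ 0.971, SD ≈ 0.020; a Normal approximation gives roughly [0.921, 1.022].
Exact: F⁻¹(0.005) = 0.897; F⁻¹(0.995) = 0.998.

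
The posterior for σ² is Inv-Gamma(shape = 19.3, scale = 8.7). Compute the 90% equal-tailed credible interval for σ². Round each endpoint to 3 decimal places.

[0.322, 0.686]

Inverse-Gamma(19.3, 8.7) quantiles: F⁻¹(0.05) and F⁻¹(0.95).
Equivalently, 1/σ² ~ Gamma(19.3, rate = 8.7); invert its 0.95 and 0.05 quantiles.
Posterior mean ≈ 0.475, SD ≈ 0.114; a Normal approximation gives roughly [0.287, 0.663].
Exact: lower = 0.322; upper = 0.686.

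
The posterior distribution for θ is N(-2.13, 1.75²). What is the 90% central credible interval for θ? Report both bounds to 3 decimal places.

[-5.008, 0.748]

The posterior is symmetric, so the 90% equal-tailed interval is θ = -2.13 ± z·1.75 with z = 1.645.
Half-width: 1.645 × 1.75 = 2.878.
-2.13 − 2.878 = -5.008; -2.13 + 2.878 = 0.748.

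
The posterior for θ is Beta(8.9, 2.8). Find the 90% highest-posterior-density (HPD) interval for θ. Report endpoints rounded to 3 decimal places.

[0.578, 0.953]

The posterior is unimodal and skewed, so the HPD interval has equal density at both endpoints and is the shortest 90% interval.
Solving f(0.578) = f(0.953) with F(0.953) − F(0.578) = 0.90 gives [0.578, 0.953].
For comparison, the equal-tailed interval is [0.540, 0.929]; the HPD is narrower and shifted toward the mode.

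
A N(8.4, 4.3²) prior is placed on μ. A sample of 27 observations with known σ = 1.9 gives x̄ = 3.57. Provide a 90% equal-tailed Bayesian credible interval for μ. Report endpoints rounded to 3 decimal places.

Posterior precision = 1/4.3² + 27/1.9² = 0.0541 + 7.4792 = 7.5333, so posterior SD = 0.3643.
Posterior mean = (8.4/4.3² + 27·3.57/1.9²) / 7.5333 = 3.6047.
Interval: 3.6047 ± 1.645 × 0.3643 → [3.005, 4.204].

[3.005, 4.204]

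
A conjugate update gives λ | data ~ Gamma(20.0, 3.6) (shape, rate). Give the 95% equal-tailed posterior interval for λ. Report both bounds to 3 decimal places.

Posterior: Gamma(shape 20.0, rate 3.6).
Equal-tailed 95% interval: Gamma(20.0, 3.6) quantiles at 0.025 and 0.975.
Posterior mean ≈ 5.556, SD ≈ 1.242; a Normal approximation gives roughly [3.121, 7.990].
Exact: lower = 3.393; upper = 8.242.

[3.393, 8.242]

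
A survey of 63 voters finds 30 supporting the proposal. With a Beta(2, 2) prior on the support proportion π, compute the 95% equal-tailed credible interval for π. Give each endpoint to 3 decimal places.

Posterior: Beta(2+30, 2+33) = Beta(32, 35).
Equal-tailed 95% interval: the 0.025 and 0.975 quantiles of Beta(32, 35).
Posterior mean ≈ 0.478, SD ≈ 0.061; a Normal approximation gives roughly [0.359, 0.596].
Exact: F⁻¹(0.025) = 0.360; F⁻¹(0.975) = 0.597.

[0.360, 0.597]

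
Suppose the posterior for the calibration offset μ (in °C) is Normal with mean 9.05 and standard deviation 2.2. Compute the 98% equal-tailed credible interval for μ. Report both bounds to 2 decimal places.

[3.93, 14.17]

The posterior is symmetric, so the 98% equal-tailed interval is μ = 9.05 ± z·2.2 with z = 2.326.
Half-width: 2.326 × 2.2 = 5.12.
9.05 − 5.12 = 3.93; 9.05 + 5.12 = 14.17.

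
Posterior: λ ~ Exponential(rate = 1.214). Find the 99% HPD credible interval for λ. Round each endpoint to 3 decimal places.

[0.000, 3.793]

The exponential density is strictly decreasing on [0, ∞), so the HPD interval is anchored at 0: [0, q] with P(λ ≤ q) = 0.99.
q = −ln(1 − 0.99) / 1.214 = 4.6052 / 1.214 = 3.793.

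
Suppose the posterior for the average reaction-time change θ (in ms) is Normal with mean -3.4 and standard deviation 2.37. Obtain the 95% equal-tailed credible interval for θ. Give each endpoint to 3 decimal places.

[-8.045, 1.245]

The posterior is symmetric, so the 95% equal-tailed interval is θ = -3.4 ± z·2.37 with z = 1.960.
Half-width: 1.960 × 2.37 = 4.645.
-3.4 − 4.645 = -8.045; -3.4 + 4.645 = 1.245.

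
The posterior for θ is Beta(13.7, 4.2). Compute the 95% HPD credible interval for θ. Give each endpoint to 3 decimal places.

The posterior is unimodal and skewed, so the HPD interval has equal density at both endpoints and is the shortest 95% interval.
Solving f(0.574) = f(0.940) with F(0.940) − F(0.574) = 0.95 gives [0.574, 0.940].
For comparison, the equal-tailed interval is [0.550, 0.925]; the HPD is narrower and shifted toward the mode.

[0.574, 0.940]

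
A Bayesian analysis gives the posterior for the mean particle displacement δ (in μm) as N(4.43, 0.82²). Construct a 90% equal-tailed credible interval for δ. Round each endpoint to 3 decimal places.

[3.081, 5.779]

The posterior is symmetric, so the 90% equal-tailed interval is δ = 4.43 ± z·0.82 with z = 1.645.
Half-width: 1.645 × 0.82 = 1.349.
4.43 − 1.349 = 3.081; 4.43 + 1.349 = 5.779.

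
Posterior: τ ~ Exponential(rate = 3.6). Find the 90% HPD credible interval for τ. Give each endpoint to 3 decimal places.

[0.000, 0.640]

The exponential density is strictly decreasing on [0, ∞), so the HPD interval is anchored at 0: [0, q] with P(τ ≤ q) = 0.90.
q = −ln(1 − 0.90) / 3.6 = 2.3026 / 3.6 = 0.640.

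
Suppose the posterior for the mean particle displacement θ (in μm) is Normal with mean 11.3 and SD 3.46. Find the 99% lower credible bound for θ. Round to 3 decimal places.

Need L with P(θ ≥ L) = 0.99: L = 11.3 − z_{0.01}·3.46.
z = 2.326; L = 11.3 − 2.326 × 3.46 = 3.251.

3.251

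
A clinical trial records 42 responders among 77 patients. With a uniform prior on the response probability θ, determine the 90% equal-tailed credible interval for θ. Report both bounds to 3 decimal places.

Posterior: Beta(1+42, 1+35) = Beta(43, 36).
Equal-tailed 90% interval: the 0.05 and 0.95 quantiles of Beta(43, 36).
Posterior mean ≈ 0.544, SD ≈ 0.056; a Normal approximation gives roughly [0.453, 0.636].
Exact: F⁻¹(0.05) = 0.452; F⁻¹(0.95) = 0.635.

[0.452, 0.635]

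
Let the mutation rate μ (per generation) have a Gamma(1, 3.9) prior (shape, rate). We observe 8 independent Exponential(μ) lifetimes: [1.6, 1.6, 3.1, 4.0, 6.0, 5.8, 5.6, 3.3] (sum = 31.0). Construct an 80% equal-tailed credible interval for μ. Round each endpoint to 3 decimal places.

Posterior: Gamma(1+8, 3.9+31.0) = Gamma(9, 34.9) (shape, rate).
Equal-tailed 80% interval: Gamma(9, 34.9) quantiles at 0.1 and 0.9.
Posterior mean ≈ 0.258, SD ≈ 0.086; a Normal approximation gives roughly [0.148, 0.368].
Exact: lower = 0.156; upper = 0.372.

[0.156, 0.372]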